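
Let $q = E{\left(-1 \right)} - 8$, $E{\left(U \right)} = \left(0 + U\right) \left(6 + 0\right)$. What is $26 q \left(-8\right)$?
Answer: $2912$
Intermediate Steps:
$E{\left(U \right)} = 6 U$ ($E{\left(U \right)} = U 6 = 6 U$)
$q = -14$ ($q = 6 \left(-1\right) - 8 = -6 - 8 = -14$)
$26 q \left(-8\right) = 26 \left(-14\right) \left(-8\right) = \left(-364\right) \left(-8\right) = 2912$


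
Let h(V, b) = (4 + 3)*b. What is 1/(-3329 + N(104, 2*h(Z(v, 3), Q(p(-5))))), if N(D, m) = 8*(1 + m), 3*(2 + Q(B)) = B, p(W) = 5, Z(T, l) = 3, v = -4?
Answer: -3/10075 ≈ -0.00029777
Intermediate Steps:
Q(B) = -2 + B/3
h(V, b) = 7*b
N(D, m) = 8 + 8*m
1/(-3329 + N(104, 2*h(Z(v, 3), Q(p(-5))))) = 1/(-3329 + (8 + 8*(2*(7*(-2 + (1/3)*5))))) = 1/(-3329 + (8 + 8*(2*(7*(-2 + 5/3))))) = 1/(-3329 + (8 + 8*(2*(7*(-1/3))))) = 1/(-3329 + (8 + 8*(2*(-7/3)))) = 1/(-3329 + (8 + 8*(-14/3))) = 1/(-3329 + (8 - 112/3)) = 1/(-3329 - 88/3) = 1/(-10075/3) = -3/10075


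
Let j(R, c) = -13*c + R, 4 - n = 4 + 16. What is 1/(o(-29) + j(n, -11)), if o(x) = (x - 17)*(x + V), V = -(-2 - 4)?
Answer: 1/1185 ≈ 0.00084388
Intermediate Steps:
V = 6 (V = -1*(-6) = 6)
o(x) = (-17 + x)*(6 + x) (o(x) = (x - 17)*(x + 6) = (-17 + x)*(6 + x))
n = -16 (n = 4 - (4 + 16) = 4 - 1*20 = 4 - 20 = -16)
j(R, c) = R - 13*c
1/(o(-29) + j(n, -11)) = 1/((-102 + (-29)² - 11*(-29)) + (-16 - 13*(-11))) = 1/((-102 + 841 + 319) + (-16 + 143)) = 1/(1058 + 127) = 1/1185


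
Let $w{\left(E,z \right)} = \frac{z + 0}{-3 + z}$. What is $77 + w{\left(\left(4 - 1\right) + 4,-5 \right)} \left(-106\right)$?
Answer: $\frac{43}{4} \approx 10.75$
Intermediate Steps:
$w{\left(E,z \right)} = \frac{z}{-3 + z}$
$77 + w{\left(\left(4 - 1\right) + 4,-5 \right)} \left(-106\right) = 77 + - \frac{5}{-3 - 5} \left(-106\right) = 77 + - \frac{5}{-8} \left(-106\right) = 77 + \left(-5\right) \left(- \frac{1}{8}\right) \left(-106\right) = 77 + \frac{5}{8} \left(-106\right) = 77 - \frac{265}{4} = \frac{43}{4}$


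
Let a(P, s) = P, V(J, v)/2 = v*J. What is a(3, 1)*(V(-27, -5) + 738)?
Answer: 3024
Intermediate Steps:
V(J, v) = 2*J*v (V(J, v) = 2*(v*J) = 2*(J*v) = 2*J*v)
a(3, 1)*(V(-27, -5) + 738) = 3*(2*(-27)*(-5) + 738) = 3*(270 + 738) = 3*1008 = 3024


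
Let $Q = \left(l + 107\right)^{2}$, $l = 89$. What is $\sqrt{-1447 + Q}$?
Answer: $\sqrt{36969} \approx 192.27$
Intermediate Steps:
$Q = 38416$ ($Q = \left(89 + 107\right)^{2} = 196^{2} = 38416$)
$\sqrt{-1447 + Q} = \sqrt{-1447 + 38416} = \sqrt{36969}$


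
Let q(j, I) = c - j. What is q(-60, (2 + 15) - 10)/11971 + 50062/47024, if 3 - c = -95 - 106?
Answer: 305853269/281462152 ≈ 1.0867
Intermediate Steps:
c = 204 (c = 3 - (-95 - 106) = 3 - 1*(-201) = 3 + 201 = 204)
q(j, I) = 204 - j
q(-60, (2 + 15) - 10)/11971 + 50062/47024 = (204 - 1*(-60))/11971 + 50062/47024 = (204 + 60)*(1/11971) + 50062*(1/47024) = 264*(1/11971) + 25031/23512 = 264/11971 + 25031/23512 = 305853269/281462152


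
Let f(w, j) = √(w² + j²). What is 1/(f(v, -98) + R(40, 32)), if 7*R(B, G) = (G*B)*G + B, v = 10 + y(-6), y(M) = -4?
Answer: 7175/42013191 - 49*√2410/840263820 ≈ 0.00016792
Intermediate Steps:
v = 6 (v = 10 - 4 = 6)
f(w, j) = √(j² + w²)
R(B, G) = B/7 + B*G²/7 (R(B, G) = ((G*B)*G + B)/7 = ((B*G)*G + B)/7 = (B*G² + B)/7 = (B + B*G²)/7 = B/7 + B*G²/7)
1/(f(v, -98) + R(40, 32)) = 1/(√((-98)² + 6²) + (⅐)*40*(1 + 32²)) = 1/(√(9604 + 36) + (⅐)*40*(1 + 1024)) = 1/(√9640 + (⅐)*40*1025) = 1/(2*√2410 + 41000/7) = 1/(41000/7 + 2*√2410)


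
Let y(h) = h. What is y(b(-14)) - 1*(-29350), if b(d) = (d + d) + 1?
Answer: 29323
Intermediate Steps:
b(d) = 1 + 2*d (b(d) = 2*d + 1 = 1 + 2*d)
y(b(-14)) - 1*(-29350) = (1 + 2*(-14)) - 1*(-29350) = (1 - 28) + 29350 = -27 + 29350 = 29323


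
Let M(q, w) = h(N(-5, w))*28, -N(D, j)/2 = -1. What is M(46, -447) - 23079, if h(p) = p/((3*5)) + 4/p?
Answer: -345289/15 ≈ -23019.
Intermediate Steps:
N(D, j) = 2 (N(D, j) = -2*(-1) = 2)
h(p) = 4/p + p/15 (h(p) = p/15 + 4/p = 4/p + p/15)
M(q, w) = 896/15 (M(q, w) = (4/2 + (1/15)*2)*28 = (4*(1/2) + 2/15)*28 = (2 + 2/15)*28 = (32/15)*28 = 896/15)
M(46, -447) - 23079 = 896/15 - 23079 = -345289/15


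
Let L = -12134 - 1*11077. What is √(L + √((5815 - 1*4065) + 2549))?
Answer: √(-23211 + √4299) ≈ 152.14*I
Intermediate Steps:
L = -23211 (L = -12134 - 11077 = -23211)
√(L + √((5815 - 1*4065) + 2549)) = √(-23211 + √((5815 - 1*4065) + 2549)) = √(-23211 + √((5815 - 4065) + 2549)) = √(-23211 + √(1750 + 2549)) = √(-23211 + √4299)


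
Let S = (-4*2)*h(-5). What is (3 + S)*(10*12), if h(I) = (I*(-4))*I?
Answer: 96360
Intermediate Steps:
h(I) = -4*I² (h(I) = (-4*I)*I = -4*I²)
S = 800 (S = (-4*2)*(-4*(-5)²) = -(-32)*25 = -8*(-100) = 800)
(3 + S)*(10*12) = (3 + 800)*(10*12) = 803*120 = 96360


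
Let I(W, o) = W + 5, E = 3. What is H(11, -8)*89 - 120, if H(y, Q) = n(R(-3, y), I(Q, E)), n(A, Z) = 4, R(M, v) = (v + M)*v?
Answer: 236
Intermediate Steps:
I(W, o) = 5 + W
R(M, v) = v*(M + v) (R(M, v) = (M + v)*v = v*(M + v))
H(y, Q) = 4
H(11, -8)*89 - 120 = 4*89 - 120 = 356 - 120 = 236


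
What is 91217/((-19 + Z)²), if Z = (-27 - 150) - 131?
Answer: 91217/106929 ≈ 0.85306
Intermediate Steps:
Z = -308 (Z = -177 - 131 = -308)
91217/((-19 + Z)²) = 91217/((-19 - 308)²) = 91217/((-327)²) = 91217/106929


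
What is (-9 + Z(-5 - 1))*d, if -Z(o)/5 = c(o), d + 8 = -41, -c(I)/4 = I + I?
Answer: 12201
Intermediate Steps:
c(I) = -8*I (c(I) = -4*(I + I) = -8*I)
d = -49 (d = -8 - 41 = -49)
Z(o) = 40*o (Z(o) = -(-40)*o = 40*o)
(-9 + Z(-5 - 1))*d = (-9 + 40*(-5 - 1))*(-49) = (-9 + 40*(-6))*(-49) = (-9 - 240)*(-49) = -249*(-49) = 12201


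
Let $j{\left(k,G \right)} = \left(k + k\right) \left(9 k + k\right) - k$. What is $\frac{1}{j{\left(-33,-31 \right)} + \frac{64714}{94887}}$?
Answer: $\frac{7299}{159218065} \approx 4.5843 \cdot 10^{-5}$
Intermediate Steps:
$j{\left(k,G \right)} = - k + 20 k^{2}$ ($j{\left(k,G \right)} = 2 k 10 k - k = 20 k^{2} - k = - k + 20 k^{2}$)
$\frac{1}{j{\left(-33,-31 \right)} + \frac{64714}{94887}} = \frac{1}{- 33 \left(-1 + 20 \left(-33\right)\right) + \frac{64714}{94887}} = \frac{1}{- 33 \left(-1 - 660\right) + 64714 \cdot \frac{1}{94887}} = \frac{1}{\left(-33\right) \left(-661\right) + \frac{4978}{7299}} = \frac{1}{21813 + \frac{4978}{7299}} = \frac{1}{\frac{159218065}{7299}} = \frac{7299}{159218065}$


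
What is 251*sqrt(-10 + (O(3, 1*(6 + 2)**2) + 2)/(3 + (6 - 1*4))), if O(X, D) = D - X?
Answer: 251*sqrt(65)/5 ≈ 404.73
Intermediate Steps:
251*sqrt(-10 + (O(3, 1*(6 + 2)**2) + 2)/(3 + (6 - 1*4))) = 251*sqrt(-10 + ((1*(6 + 2)**2 - 1*3) + 2)/(3 + (6 - 1*4))) = 251*sqrt(-10 + ((1*8**2 - 3) + 2)/(3 + (6 - 4))) = 251*sqrt(-10 + ((1*64 - 3) + 2)/(3 + 2)) = 251*sqrt(-10 + ((64 - 3) + 2)/5) = 251*sqrt(-10 + (61 + 2)*(1/5)) = 251*sqrt(-10 + 63*(1/5)) = 251*sqrt(-10 + 63/5) = 251*sqrt(13/5) = 251*(sqrt(65)/5) = 251*sqrt(65)/5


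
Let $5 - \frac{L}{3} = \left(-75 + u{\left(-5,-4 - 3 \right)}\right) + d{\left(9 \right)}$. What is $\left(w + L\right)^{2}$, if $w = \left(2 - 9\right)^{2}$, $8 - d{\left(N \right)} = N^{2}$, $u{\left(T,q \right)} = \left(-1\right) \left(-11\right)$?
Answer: $225625$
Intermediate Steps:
$u{\left(T,q \right)} = 11$
$d{\left(N \right)} = 8 - N^{2}$
$w = 49$ ($w = \left(-7\right)^{2} = 49$)
$L = 426$ ($L = 15 - 3 \left(\left(-75 + 11\right) + \left(8 - 9^{2}\right)\right) = 15 - 3 \left(-64 + \left(8 - 81\right)\right) = 15 - 3 \left(-64 - 73\right) = 15 - -411 = 15 + 411 = 426$)
$\left(w + L\right)^{2} = \left(49 + 426\right)^{2} = 475^{2} = 225625$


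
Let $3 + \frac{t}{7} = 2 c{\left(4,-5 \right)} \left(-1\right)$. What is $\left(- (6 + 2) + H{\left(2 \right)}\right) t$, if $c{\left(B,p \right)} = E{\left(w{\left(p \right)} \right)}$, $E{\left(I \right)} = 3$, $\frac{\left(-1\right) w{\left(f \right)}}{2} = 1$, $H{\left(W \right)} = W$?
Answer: $378$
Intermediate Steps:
$w{\left(f \right)} = -2$ ($w{\left(f \right)} = \left(-2\right) 1 = -2$)
$c{\left(B,p \right)} = 3$
$t = -63$ ($t = -21 + 7 \cdot 2 \cdot 3 \left(-1\right) = -21 + 7 \cdot 6 \left(-1\right) = -21 + 7 \left(-6\right) = -21 - 42 = -63$)
$\left(- (6 + 2) + H{\left(2 \right)}\right) t = \left(- (6 + 2) + 2\right) \left(-63\right) = \left(\left(-1\right) 8 + 2\right) \left(-63\right) = \left(-8 + 2\right) \left(-63\right) = \left(-6\right) \left(-63\right) = 378$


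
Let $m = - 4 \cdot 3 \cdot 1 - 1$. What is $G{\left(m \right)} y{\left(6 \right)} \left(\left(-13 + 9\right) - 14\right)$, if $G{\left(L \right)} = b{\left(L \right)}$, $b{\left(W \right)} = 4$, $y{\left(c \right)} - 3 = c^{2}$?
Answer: $-2808$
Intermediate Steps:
$y{\left(c \right)} = 3 + c^{2}$
$m = -13$ ($m = \left(-4\right) 3 - 1 = -12 - 1 = -13$)
$G{\left(L \right)} = 4$
$G{\left(m \right)} y{\left(6 \right)} \left(\left(-13 + 9\right) - 14\right) = 4 \left(3 + 6^{2}\right) \left(\left(-13 + 9\right) - 14\right) = 4 \left(3 + 36\right) \left(-4 - 14\right) = 4 \cdot 39 \left(-18\right) = 156 \left(-18\right) = -2808$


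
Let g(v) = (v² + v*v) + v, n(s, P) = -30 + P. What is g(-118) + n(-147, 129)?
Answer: 27829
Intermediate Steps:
g(v) = v + 2*v² (g(v) = (v² + v²) + v = 2*v² + v = v + 2*v²)
g(-118) + n(-147, 129) = -118*(1 + 2*(-118)) + (-30 + 129) = -118*(1 - 236) + 99 = -118*(-235) + 99 = 27730 + 99 = 27829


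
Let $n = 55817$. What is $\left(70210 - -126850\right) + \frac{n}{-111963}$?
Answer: $\frac{22063372963}{111963} \approx 1.9706 \cdot 10^{5}$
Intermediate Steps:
$\left(70210 - -126850\right) + \frac{n}{-111963} = \left(70210 - -126850\right) + \frac{55817}{-111963} = \left(70210 + 126850\right) + 55817 \left(- \frac{1}{111963}\right) = 197060 - \frac{55817}{111963} = \frac{22063372963}{111963}$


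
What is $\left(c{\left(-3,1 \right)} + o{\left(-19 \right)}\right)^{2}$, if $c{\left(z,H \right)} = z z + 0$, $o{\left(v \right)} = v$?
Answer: $100$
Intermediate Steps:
$c{\left(z,H \right)} = z^{2}$ ($c{\left(z,H \right)} = z^{2} + 0 = z^{2}$)
$\left(c{\left(-3,1 \right)} + o{\left(-19 \right)}\right)^{2} = \left(\left(-3\right)^{2} - 19\right)^{2} = \left(9 - 19\right)^{2} = \left(-10\right)^{2} = 100$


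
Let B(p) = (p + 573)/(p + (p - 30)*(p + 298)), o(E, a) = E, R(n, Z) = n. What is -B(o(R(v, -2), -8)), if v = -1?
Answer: 143/2302 ≈ 0.062120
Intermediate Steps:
B(p) = (573 + p)/(p + (-30 + p)*(298 + p))
-B(o(R(v, -2), -8)) = -(573 - 1)/(-8940 + (-1)**2 + 269*(-1)) = -572/(-8940 + 1 - 269) = -572/(-9208) = -(-1)*572/9208 = -1*(-143/2302) = 143/2302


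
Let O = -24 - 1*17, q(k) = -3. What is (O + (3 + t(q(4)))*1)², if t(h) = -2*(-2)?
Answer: 1156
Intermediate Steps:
t(h) = 4
O = -41 (O = -24 - 17 = -41)
(O + (3 + t(q(4)))*1)² = (-41 + (3 + 4)*1)² = (-41 + 7*1)² = (-41 + 7)² = (-34)² = 1156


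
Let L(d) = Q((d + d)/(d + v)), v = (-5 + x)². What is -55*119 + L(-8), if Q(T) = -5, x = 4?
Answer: -6550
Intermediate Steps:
v = 1 (v = (-5 + 4)² = (-1)² = 1)
L(d) = -5
-55*119 + L(-8) = -55*119 - 5 = -6545 - 5 = -6550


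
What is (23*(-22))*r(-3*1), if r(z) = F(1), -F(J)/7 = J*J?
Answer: 3542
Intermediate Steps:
F(J) = -7*J² (F(J) = -7*J*J = -7*J²)
r(z) = -7 (r(z) = -7*1² = -7*1 = -7)
(23*(-22))*r(-3*1) = (23*(-22))*(-7) = -506*(-7) = 3542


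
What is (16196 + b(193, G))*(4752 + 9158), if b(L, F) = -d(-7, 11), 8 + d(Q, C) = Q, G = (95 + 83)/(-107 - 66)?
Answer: 225495010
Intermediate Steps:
G = -178/173 (G = 178/(-173) = 178*(-1/173) = -178/173 ≈ -1.0289)
d(Q, C) = -8 + Q
b(L, F) = 15 (b(L, F) = -(-8 - 7) = -1*(-15) = 15)
(16196 + b(193, G))*(4752 + 9158) = (16196 + 15)*(4752 + 9158) = 16211*13910 = 225495010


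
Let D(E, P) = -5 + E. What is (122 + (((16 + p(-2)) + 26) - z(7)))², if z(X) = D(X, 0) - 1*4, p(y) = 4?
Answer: 28900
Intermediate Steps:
z(X) = -9 + X (z(X) = (-5 + X) - 1*4 = (-5 + X) - 4 = -9 + X)
(122 + (((16 + p(-2)) + 26) - z(7)))² = (122 + (((16 + 4) + 26) - (-9 + 7)))² = (122 + ((20 + 26) - 1*(-2)))² = (122 + (46 + 2))² = (122 + 48)² = 170² = 28900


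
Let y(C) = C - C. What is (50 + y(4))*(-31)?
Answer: -1550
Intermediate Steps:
y(C) = 0
(50 + y(4))*(-31) = (50 + 0)*(-31) = 50*(-31) = -1550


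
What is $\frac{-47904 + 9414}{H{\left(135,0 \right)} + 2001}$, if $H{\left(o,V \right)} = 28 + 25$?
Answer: $- \frac{19245}{1027} \approx -18.739$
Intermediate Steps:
$H{\left(o,V \right)} = 53$
$\frac{-47904 + 9414}{H{\left(135,0 \right)} + 2001} = \frac{-47904 + 9414}{53 + 2001} = - \frac{38490}{2054} = \left(-38490\right) \frac{1}{2054} = - \frac{19245}{1027}$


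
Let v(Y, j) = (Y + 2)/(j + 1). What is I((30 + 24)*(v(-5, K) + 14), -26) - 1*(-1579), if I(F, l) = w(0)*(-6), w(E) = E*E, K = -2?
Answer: 1579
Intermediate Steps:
w(E) = E²
v(Y, j) = (2 + Y)/(1 + j)
I(F, l) = 0 (I(F, l) = 0²*(-6) = 0*(-6) = 0)
I((30 + 24)*(v(-5, K) + 14), -26) - 1*(-1579) = 0 - 1*(-1579) = 0 + 1579 = 1579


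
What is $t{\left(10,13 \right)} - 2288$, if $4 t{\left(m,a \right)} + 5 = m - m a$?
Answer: $- \frac{9277}{4} \approx -2319.3$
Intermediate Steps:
$t{\left(m,a \right)} = - \frac{5}{4} + \frac{m}{4} - \frac{a m}{4}$ ($t{\left(m,a \right)} = - \frac{5}{4} + \frac{m - m a}{4} = - \frac{5}{4} + \frac{m - a m}{4} = - \frac{5}{4} - \left(- \frac{m}{4} + \frac{a m}{4}\right) = - \frac{5}{4} + \frac{m}{4} - \frac{a m}{4}$)
$t{\left(10,13 \right)} - 2288 = \left(- \frac{5}{4} + \frac{1}{4} \cdot 10 - \frac{13}{4} \cdot 10\right) - 2288 = \left(- \frac{5}{4} + \frac{5}{2} - \frac{65}{2}\right) - 2288 = - \frac{125}{4} - 2288 = - \frac{9277}{4}$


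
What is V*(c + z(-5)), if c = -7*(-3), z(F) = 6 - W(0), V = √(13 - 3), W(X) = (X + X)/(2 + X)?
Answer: 27*√10 ≈ 85.381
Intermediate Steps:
W(X) = 2*X/(2 + X) (W(X) = (2*X)/(2 + X) = 2*X/(2 + X))
V = √10 ≈ 3.1623
z(F) = 6 (z(F) = 6 - 2*0/(2 + 0) = 6 - 2*0/2 = 6 - 1*0 = 6 + 0 = 6)
c = 21
V*(c + z(-5)) = √10*(21 + 6) = √10*27 = 27*√10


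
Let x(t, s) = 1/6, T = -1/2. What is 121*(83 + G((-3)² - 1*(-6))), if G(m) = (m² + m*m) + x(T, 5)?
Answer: 387079/6 ≈ 64513.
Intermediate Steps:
T = -½ (T = -1*½ = -½ ≈ -0.50000)
x(t, s) = ⅙
G(m) = ⅙ + 2*m² (G(m) = (m² + m*m) + ⅙ = (m² + m²) + ⅙ = 2*m² + ⅙ = ⅙ + 2*m²)
121*(83 + G((-3)² - 1*(-6))) = 121*(83 + (⅙ + 2*((-3)² - 1*(-6))²)) = 121*(83 + (⅙ + 2*(9 + 6)²)) = 121*(83 + (⅙ + 2*15²)) = 121*(83 + (⅙ + 2*225)) = 121*(83 + (⅙ + 450)) = 121*(83 + 2701/6) = 121*(3199/6) = 387079/6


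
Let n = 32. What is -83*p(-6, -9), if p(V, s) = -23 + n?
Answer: -747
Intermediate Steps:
p(V, s) = 9 (p(V, s) = -23 + 32 = 9)
-83*p(-6, -9) = -83*9 = -747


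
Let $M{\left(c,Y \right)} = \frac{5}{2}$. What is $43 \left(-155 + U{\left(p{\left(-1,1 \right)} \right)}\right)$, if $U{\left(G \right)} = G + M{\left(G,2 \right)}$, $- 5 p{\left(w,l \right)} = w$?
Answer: $- \frac{65489}{10} \approx -6548.9$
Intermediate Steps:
$p{\left(w,l \right)} = - \frac{w}{5}$
$M{\left(c,Y \right)} = \frac{5}{2}$ ($M{\left(c,Y \right)} = 5 \cdot \frac{1}{2} = \frac{5}{2}$)
$U{\left(G \right)} = \frac{5}{2} + G$ ($U{\left(G \right)} = G + \frac{5}{2} = \frac{5}{2} + G$)
$43 \left(-155 + U{\left(p{\left(-1,1 \right)} \right)}\right) = 43 \left(-155 + \left(\frac{5}{2} - - \frac{1}{5}\right)\right) = 43 \left(-155 + \left(\frac{5}{2} + \frac{1}{5}\right)\right) = 43 \left(-155 + \frac{27}{10}\right) = 43 \left(- \frac{1523}{10}\right) = - \frac{65489}{10}$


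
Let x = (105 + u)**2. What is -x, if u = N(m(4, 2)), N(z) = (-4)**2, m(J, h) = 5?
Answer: -14641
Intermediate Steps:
N(z) = 16
u = 16
x = 14641 (x = (105 + 16)**2 = 121**2 = 14641)
-x = -1*14641 = -14641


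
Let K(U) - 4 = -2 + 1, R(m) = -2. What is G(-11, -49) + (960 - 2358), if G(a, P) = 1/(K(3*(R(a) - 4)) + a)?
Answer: -11185/8 ≈ -1398.1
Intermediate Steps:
K(U) = 3 (K(U) = 4 + (-2 + 1) = 4 - 1 = 3)
G(a, P) = 1/(3 + a)
G(-11, -49) + (960 - 2358) = 1/(3 - 11) + (960 - 2358) = 1/(-8) - 1398 = -⅛ - 1398 = -11185/8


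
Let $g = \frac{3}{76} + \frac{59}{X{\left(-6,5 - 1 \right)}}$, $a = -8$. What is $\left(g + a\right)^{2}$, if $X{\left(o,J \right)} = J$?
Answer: $\frac{16641}{361} \approx 46.097$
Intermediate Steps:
$g = \frac{281}{19}$ ($g = \frac{3}{76} + \frac{59}{5 - 1} = 3 \cdot \frac{1}{76} + \frac{59}{4} = \frac{3}{76} + 59 \cdot \frac{1}{4} = \frac{3}{76} + \frac{59}{4} = \frac{281}{19} \approx 14.789$)
$\left(g + a\right)^{2} = \left(\frac{281}{19} - 8\right)^{2} = \left(\frac{129}{19}\right)^{2} = \frac{16641}{361}$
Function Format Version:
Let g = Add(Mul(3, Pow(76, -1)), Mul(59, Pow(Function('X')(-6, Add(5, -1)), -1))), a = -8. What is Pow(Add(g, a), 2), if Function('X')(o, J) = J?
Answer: Rational(16641, 361) ≈ 46.097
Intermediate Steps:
g = Rational(281, 19) (g = Add(Mul(3, Pow(76, -1)), Mul(59, Pow(Add(5, -1), -1))) = Add(Mul(3, Rational(1, 76)), Mul(59, Pow(4, -1))) = Add(Rational(3, 76), Mul(59, Rational(1, 4))) = Add(Rational(3, 76), Rational(59, 4)) = Rational(281, 19) ≈ 14.789)
Pow(Add(g, a), 2) = Pow(Add(Rational(281, 19), -8), 2) = Pow(Rational(129, 19), 2) = Rational(16641, 361)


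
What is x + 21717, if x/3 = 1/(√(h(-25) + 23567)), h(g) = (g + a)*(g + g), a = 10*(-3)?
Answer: 21717 + 3*√26317/26317 ≈ 21717.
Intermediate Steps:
a = -30
h(g) = 2*g*(-30 + g) (h(g) = (g - 30)*(g + g) = (-30 + g)*(2*g) = 2*g*(-30 + g))
x = 3*√26317/26317 (x = 3/(√(2*(-25)*(-30 - 25) + 23567)) = 3/(√(2*(-25)*(-55) + 23567)) = 3/(√(2750 + 23567)) = 3/(√26317) = 3*(√26317/26317) = 3*√26317/26317 ≈ 0.018493)
x + 21717 = 3*√26317/26317 + 21717 = 21717 + 3*√26317/26317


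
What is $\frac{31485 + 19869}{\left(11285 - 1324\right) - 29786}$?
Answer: $- \frac{51354}{19825} \approx -2.5904$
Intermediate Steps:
$\frac{31485 + 19869}{\left(11285 - 1324\right) - 29786} = \frac{51354}{\left(11285 - 1324\right) - 29786} = \frac{51354}{9961 - 29786} = \frac{51354}{-19825} = 51354 \left(- \frac{1}{19825}\right) = - \frac{51354}{19825}$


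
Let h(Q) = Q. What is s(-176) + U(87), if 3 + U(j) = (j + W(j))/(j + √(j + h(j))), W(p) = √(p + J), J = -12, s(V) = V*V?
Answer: 2632792/85 - √174/85 - √58/493 + √3/17 ≈ 30974.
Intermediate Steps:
s(V) = V²
W(p) = √(-12 + p) (W(p) = √(p - 12) = √(-12 + p))
U(j) = -3 + (j + √(-12 + j))/(j + √2*√j) (U(j) = -3 + (j + √(-12 + j))/(j + √(j + j)) = -3 + (j + √(-12 + j))/(j + √(2*j)) = -3 + (j + √(-12 + j))/(j + √2*√j))
s(-176) + U(87) = (-176)² + (√(-12 + 87) - 2*87 - 3*√2*√87)/(87 + √2*√87) = 30976 + (√75 - 174 - 3*√174)/(87 + √174) = 30976 + (5*√3 - 174 - 3*√174)/(87 + √174) = 30976 + (-174 - 3*√174 + 5*√3)/(87 + √174)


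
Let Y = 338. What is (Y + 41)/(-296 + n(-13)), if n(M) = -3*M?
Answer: -379/257 ≈ -1.4747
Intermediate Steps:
(Y + 41)/(-296 + n(-13)) = (338 + 41)/(-296 - 3*(-13)) = 379/(-296 + 39) = 379/(-257) = 379*(-1/257) = -379/257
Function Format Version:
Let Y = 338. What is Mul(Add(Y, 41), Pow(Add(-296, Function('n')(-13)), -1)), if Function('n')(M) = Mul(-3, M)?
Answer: Rational(-379, 257) ≈ -1.4747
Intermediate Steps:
Mul(Add(Y, 41), Pow(Add(-296, Function('n')(-13)), -1)) = Mul(Add(338, 41), Pow(Add(-296, Mul(-3, -13)), -1)) = Mul(379, Pow(Add(-296, 39), -1)) = Mul(379, Pow(-257, -1)) = Mul(379, Rational(-1, 257)) = Rational(-379, 257)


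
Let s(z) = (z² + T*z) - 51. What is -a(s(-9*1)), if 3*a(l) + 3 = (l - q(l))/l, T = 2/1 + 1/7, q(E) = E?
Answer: 1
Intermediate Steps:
T = 15/7 (T = 2*1 + 1*(⅐) = 2 + ⅐ = 15/7 ≈ 2.1429)
s(z) = -51 + z² + 15*z/7 (s(z) = (z² + 15*z/7) - 51 = -51 + z² + 15*z/7)
a(l) = -1 (a(l) = -1 + ((l - l)/l)/3 = -1 + (0/l)/3 = -1 + (⅓)*0 = -1 + 0 = -1)
-a(s(-9*1)) = -1*(-1) = 1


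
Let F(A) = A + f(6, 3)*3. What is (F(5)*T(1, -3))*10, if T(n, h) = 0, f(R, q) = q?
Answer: 0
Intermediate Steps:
F(A) = 9 + A (F(A) = A + 3*3 = A + 9 = 9 + A)
(F(5)*T(1, -3))*10 = ((9 + 5)*0)*10 = (14*0)*10 = 0*10 = 0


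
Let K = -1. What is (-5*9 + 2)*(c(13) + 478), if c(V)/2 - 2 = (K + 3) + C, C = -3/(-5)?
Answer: -104748/5 ≈ -20950.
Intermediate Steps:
C = ⅗ (C = -3*(-⅕) = ⅗ ≈ 0.60000)
c(V) = 46/5 (c(V) = 4 + 2*((-1 + 3) + ⅗) = 4 + 2*(2 + ⅗) = 4 + 2*(13/5) = 4 + 26/5 = 46/5)
(-5*9 + 2)*(c(13) + 478) = (-5*9 + 2)*(46/5 + 478) = (-45 + 2)*(2436/5) = -43*2436/5 = -104748/5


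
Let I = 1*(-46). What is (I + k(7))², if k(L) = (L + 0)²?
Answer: 9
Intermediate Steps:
k(L) = L²
I = -46
(I + k(7))² = (-46 + 7²)² = (-46 + 49)² = 3² = 9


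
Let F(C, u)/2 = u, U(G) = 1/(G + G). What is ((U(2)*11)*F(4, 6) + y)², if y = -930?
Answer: 804609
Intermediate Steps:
U(G) = 1/(2*G)
F(C, u) = 2*u
((U(2)*11)*F(4, 6) + y)² = ((((½)/2)*11)*(2*6) - 930)² = ((((½)*(½))*11)*12 - 930)² = (((¼)*11)*12 - 930)² = ((11/4)*12 - 930)² = (33 - 930)² = (-897)² = 804609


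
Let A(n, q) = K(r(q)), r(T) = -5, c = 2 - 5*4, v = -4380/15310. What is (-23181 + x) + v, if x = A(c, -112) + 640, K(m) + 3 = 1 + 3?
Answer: -34509178/1531 ≈ -22540.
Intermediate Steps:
v = -438/1531 (v = -4380*1/15310 = -438/1531 ≈ -0.28609)
c = -18 (c = 2 - 20 = -18)
K(m) = 1 (K(m) = -3 + (1 + 3) = -3 + 4 = 1)
A(n, q) = 1
x = 641 (x = 1 + 640 = 641)
(-23181 + x) + v = (-23181 + 641) - 438/1531 = -22540 - 438/1531 = -34509178/1531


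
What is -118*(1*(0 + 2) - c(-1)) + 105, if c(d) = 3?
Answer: 223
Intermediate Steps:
-118*(1*(0 + 2) - c(-1)) + 105 = -118*(1*(0 + 2) - 1*3) + 105 = -118*(1*2 - 3) + 105 = -118*(2 - 3) + 105 = -118*(-1) + 105 = 118 + 105 = 223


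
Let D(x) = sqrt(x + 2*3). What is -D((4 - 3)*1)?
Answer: -sqrt(7) ≈ -2.6458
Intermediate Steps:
D(x) = sqrt(6 + x) (D(x) = sqrt(x + 6) = sqrt(6 + x))
-D((4 - 3)*1) = -sqrt(6 + (4 - 3)*1) = -sqrt(6 + 1*1) = -sqrt(6 + 1) = -sqrt(7)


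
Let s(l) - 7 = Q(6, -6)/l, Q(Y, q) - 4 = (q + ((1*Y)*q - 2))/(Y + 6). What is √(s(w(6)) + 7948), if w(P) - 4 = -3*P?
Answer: √14032578/42 ≈ 89.191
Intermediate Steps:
Q(Y, q) = 4 + (-2 + q + Y*q)/(6 + Y) (Q(Y, q) = 4 + (q + ((1*Y)*q - 2))/(Y + 6) = 4 + (q + (Y*q - 2))/(6 + Y) = 4 + (q + (-2 + Y*q))/(6 + Y) = 4 + (-2 + q + Y*q)/(6 + Y))
w(P) = 4 - 3*P
s(l) = 7 + 1/(3*l) (s(l) = 7 + ((22 - 6 + 4*6 + 6*(-6))/(6 + 6))/l = 7 + ((22 - 6 + 24 - 36)/12)/l = 7 + ((1/12)*4)/l = 7 + 1/(3*l))
√(s(w(6)) + 7948) = √((7 + 1/(3*(4 - 3*6))) + 7948) = √((7 + 1/(3*(4 - 18))) + 7948) = √((7 + (⅓)/(-14)) + 7948) = √((7 + (⅓)*(-1/14)) + 7948) = √((7 - 1/42) + 7948) = √(293/42 + 7948) = √(334109/42) = √14032578/42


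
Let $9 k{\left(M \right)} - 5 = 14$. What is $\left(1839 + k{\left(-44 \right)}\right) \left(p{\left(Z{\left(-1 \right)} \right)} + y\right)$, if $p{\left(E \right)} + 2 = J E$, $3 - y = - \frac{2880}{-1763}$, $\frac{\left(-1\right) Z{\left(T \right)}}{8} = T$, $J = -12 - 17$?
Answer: $- \frac{2265301270}{5289} \approx -4.283 \cdot 10^{5}$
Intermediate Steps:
$k{\left(M \right)} = \frac{19}{9}$ ($k{\left(M \right)} = \frac{5}{9} + \frac{1}{9} \cdot 14 = \frac{5}{9} + \frac{14}{9} = \frac{19}{9}$)
$J = -29$
$Z{\left(T \right)} = - 8 T$
$y = \frac{2409}{1763}$ ($y = 3 - - \frac{2880}{-1763} = 3 - \left(-2880\right) \left(- \frac{1}{1763}\right) = 3 - \frac{2880}{1763} = \frac{2409}{1763} \approx 1.3664$)
$p{\left(E \right)} = -2 - 29 E$
$\left(1839 + k{\left(-44 \right)}\right) \left(p{\left(Z{\left(-1 \right)} \right)} + y\right) = \left(1839 + \frac{19}{9}\right) \left(\left(-2 - 29 \left(\left(-8\right) \left(-1\right)\right)\right) + \frac{2409}{1763}\right) = \frac{16570 \left(\left(-2 - 232\right) + \frac{2409}{1763}\right)}{9} = \frac{16570 \left(-234 + \frac{2409}{1763}\right)}{9} = \frac{16570}{9} \left(- \frac{410133}{1763}\right) = - \frac{2265301270}{5289}$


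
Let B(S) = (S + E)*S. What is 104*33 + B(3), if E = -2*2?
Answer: 3429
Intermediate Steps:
E = -4
B(S) = S*(-4 + S) (B(S) = (S - 4)*S = (-4 + S)*S = S*(-4 + S))
104*33 + B(3) = 104*33 + 3*(-4 + 3) = 3432 + 3*(-1) = 3432 - 3 = 3429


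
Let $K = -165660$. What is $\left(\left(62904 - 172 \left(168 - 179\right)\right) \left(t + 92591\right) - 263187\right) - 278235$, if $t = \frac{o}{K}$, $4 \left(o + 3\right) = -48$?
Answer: $\frac{16563197639853}{2761} \approx 5.999 \cdot 10^{9}$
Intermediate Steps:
$o = -15$ ($o = -3 + \frac{1}{4} \left(-48\right) = -3 - 12 = -15$)
$t = \frac{1}{11044}$ ($t = - \frac{15}{-165660} = \left(-15\right) \left(- \frac{1}{165660}\right) = \frac{1}{11044} \approx 9.0547 \cdot 10^{-5}$)
$\left(\left(62904 - 172 \left(168 - 179\right)\right) \left(t + 92591\right) - 263187\right) - 278235 = \left(\left(62904 - 172 \left(168 - 179\right)\right) \left(\frac{1}{11044} + 92591\right) - 263187\right) - 278235 = \left(\left(62904 - -1892\right) \frac{1022575005}{11044} - 263187\right) - 278235 = \left(\left(62904 + 1892\right) \frac{1022575005}{11044} - 263187\right) - 278235 = \left(64796 \cdot \frac{1022575005}{11044} - 263187\right) - 278235 = \left(\frac{16564692505995}{2761} - 263187\right) - 278235 = \frac{16563965846688}{2761} - 278235 = \frac{16563197639853}{2761}$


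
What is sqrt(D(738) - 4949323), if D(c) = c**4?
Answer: sqrt(296632137413) ≈ 5.4464e+5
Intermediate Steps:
sqrt(D(738) - 4949323) = sqrt(738**4 - 4949323) = sqrt(296637086736 - 4949323) = sqrt(296632137413)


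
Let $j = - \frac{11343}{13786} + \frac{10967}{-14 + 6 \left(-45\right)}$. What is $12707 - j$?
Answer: $\frac{24952581921}{1957612} \approx 12746.0$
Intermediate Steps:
$j = - \frac{77206237}{1957612}$ ($j = \left(-11343\right) \frac{1}{13786} + \frac{10967}{-14 - 270} = - \frac{11343}{13786} + \frac{10967}{-284} = - \frac{11343}{13786} + 10967 \left(- \frac{1}{284}\right) = - \frac{11343}{13786} - \frac{10967}{284} = - \frac{77206237}{1957612} \approx -39.439$)
$12707 - j = 12707 - - \frac{77206237}{1957612} = 12707 + \frac{77206237}{1957612} = \frac{24952581921}{1957612}$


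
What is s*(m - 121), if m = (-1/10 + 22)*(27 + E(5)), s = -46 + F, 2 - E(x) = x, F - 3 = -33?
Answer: -153748/5 ≈ -30750.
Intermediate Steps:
F = -30 (F = 3 - 33 = -30)
E(x) = 2 - x
s = -76 (s = -46 - 30 = -76)
m = 2628/5 (m = (-1/10 + 22)*(27 + (2 - 1*5)) = (-1*⅒ + 22)*(27 + (2 - 5)) = (-⅒ + 22)*(27 - 3) = (219/10)*24 = 2628/5 ≈ 525.60)
s*(m - 121) = -76*(2628/5 - 121) = -76*2023/5 = -153748/5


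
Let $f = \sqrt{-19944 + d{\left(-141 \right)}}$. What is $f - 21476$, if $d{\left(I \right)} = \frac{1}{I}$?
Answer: $-21476 + \frac{i \sqrt{396506805}}{141} \approx -21476.0 + 141.22 i$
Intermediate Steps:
$f = \frac{i \sqrt{396506805}}{141}$ ($f = \sqrt{-19944 + \frac{1}{-141}} = \sqrt{-19944 - \frac{1}{141}} = \sqrt{- \frac{2812105}{141}} = \frac{i \sqrt{396506805}}{141} \approx 141.22 i$)
$f - 21476 = \frac{i \sqrt{396506805}}{141} - 21476 = -21476 + \frac{i \sqrt{396506805}}{141}$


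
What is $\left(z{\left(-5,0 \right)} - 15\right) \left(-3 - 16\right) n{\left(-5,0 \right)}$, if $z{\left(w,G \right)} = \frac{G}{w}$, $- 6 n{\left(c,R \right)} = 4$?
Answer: $-190$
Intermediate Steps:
$n{\left(c,R \right)} = - \frac{2}{3}$ ($n{\left(c,R \right)} = \left(- \frac{1}{6}\right) 4 = - \frac{2}{3}$)
$\left(z{\left(-5,0 \right)} - 15\right) \left(-3 - 16\right) n{\left(-5,0 \right)} = \left(\frac{0}{-5} - 15\right) \left(-3 - 16\right) \left(- \frac{2}{3}\right) = \left(0 \left(- \frac{1}{5}\right) - 15\right) \left(-19\right) \left(- \frac{2}{3}\right) = \left(0 - 15\right) \left(-19\right) \left(- \frac{2}{3}\right) = \left(-15\right) \left(-19\right) \left(- \frac{2}{3}\right) = 285 \left(- \frac{2}{3}\right) = -190$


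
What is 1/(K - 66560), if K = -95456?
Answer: -1/162016 ≈ -6.1722e-6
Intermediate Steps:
1/(K - 66560) = 1/(-95456 - 66560) = 1/(-162016) = -1/162016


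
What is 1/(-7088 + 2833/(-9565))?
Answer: -9565/67799553 ≈ -0.00014108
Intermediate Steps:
1/(-7088 + 2833/(-9565)) = 1/(-7088 + 2833*(-1/9565)) = 1/(-7088 - 2833/9565) = 1/(-67799553/9565) = -9565/67799553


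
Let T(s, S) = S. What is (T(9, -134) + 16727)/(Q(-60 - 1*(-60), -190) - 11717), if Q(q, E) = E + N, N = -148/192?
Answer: -796464/571573 ≈ -1.3935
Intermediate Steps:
N = -37/48 (N = -148*1/192 = -37/48 ≈ -0.77083)
Q(q, E) = -37/48 + E (Q(q, E) = E - 37/48 = -37/48 + E)
(T(9, -134) + 16727)/(Q(-60 - 1*(-60), -190) - 11717) = (-134 + 16727)/((-37/48 - 190) - 11717) = 16593/(-9157/48 - 11717) = 16593/(-571573/48) = 16593*(-48/571573) = -796464/571573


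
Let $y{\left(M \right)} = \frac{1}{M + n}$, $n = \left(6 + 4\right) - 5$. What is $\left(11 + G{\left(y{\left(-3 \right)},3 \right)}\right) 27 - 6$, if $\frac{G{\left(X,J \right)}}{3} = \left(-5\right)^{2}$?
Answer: $2316$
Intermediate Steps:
$n = 5$ ($n = 10 - 5 = 5$)
$y{\left(M \right)} = \frac{1}{5 + M}$ ($y{\left(M \right)} = \frac{1}{M + 5} = \frac{1}{5 + M}$)
$G{\left(X,J \right)} = 75$ ($G{\left(X,J \right)} = 3 \left(-5\right)^{2} = 3 \cdot 25 = 75$)
$\left(11 + G{\left(y{\left(-3 \right)},3 \right)}\right) 27 - 6 = \left(11 + 75\right) 27 - 6 = 86 \cdot 27 - 6 = 2322 - 6 = 2316$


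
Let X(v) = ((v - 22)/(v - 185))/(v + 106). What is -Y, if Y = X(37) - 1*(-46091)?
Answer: -975469909/21164 ≈ -46091.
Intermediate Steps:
X(v) = (-22 + v)/((-185 + v)*(106 + v)) (X(v) = ((-22 + v)/(-185 + v))/(106 + v) = (-22 + v)/((-185 + v)*(106 + v)))
Y = 975469909/21164 (Y = (22 - 1*37)/(19610 - 1*37² + 79*37) - 1*(-46091) = (22 - 37)/(19610 - 1*1369 + 2923) + 46091 = -15/(19610 - 1369 + 2923) + 46091 = -15/21164 + 46091 = 975469909/21164 ≈ 46091.)
-Y = -1*975469909/21164 = -975469909/21164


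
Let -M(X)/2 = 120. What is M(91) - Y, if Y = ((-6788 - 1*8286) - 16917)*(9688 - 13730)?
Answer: -129307862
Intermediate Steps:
Y = 129307622 (Y = ((-6788 - 8286) - 16917)*(-4042) = (-15074 - 16917)*(-4042) = -31991*(-4042) = 129307622)
M(X) = -240 (M(X) = -2*120 = -240)
M(91) - Y = -240 - 1*129307622 = -240 - 129307622 = -129307862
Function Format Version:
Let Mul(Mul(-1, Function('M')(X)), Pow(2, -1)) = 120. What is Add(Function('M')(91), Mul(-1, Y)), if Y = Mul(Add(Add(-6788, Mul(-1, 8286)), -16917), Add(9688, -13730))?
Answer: -129307862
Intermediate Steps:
Y = 129307622 (Y = Mul(Add(Add(-6788, -8286), -16917), -4042) = Mul(Add(-15074, -16917), -4042) = Mul(-31991, -4042) = 129307622)
Function('M')(X) = -240 (Function('M')(X) = Mul(-2, 120) = -240)
Add(Function('M')(91), Mul(-1, Y)) = Add(-240, Mul(-1, 129307622)) = Add(-240, -129307622) = -129307862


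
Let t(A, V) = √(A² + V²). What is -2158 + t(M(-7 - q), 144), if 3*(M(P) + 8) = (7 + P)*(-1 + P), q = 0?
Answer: -2158 + 40*√13 ≈ -2013.8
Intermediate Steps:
M(P) = -8 + (-1 + P)*(7 + P)/3 (M(P) = -8 + ((7 + P)*(-1 + P))/3 = -8 + ((-1 + P)*(7 + P))/3 = -8 + (-1 + P)*(7 + P)/3)
-2158 + t(M(-7 - q), 144) = -2158 + √((-31/3 + 2*(-7 - 1*0) + (-7 - 1*0)²/3)² + 144²) = -2158 + √((-31/3 + 2*(-7 + 0) + (-7 + 0)²/3)² + 20736) = -2158 + √((-31/3 + 2*(-7) + (⅓)*(-7)²)² + 20736) = -2158 + √((-31/3 - 14 + (⅓)*49)² + 20736) = -2158 + √((-31/3 - 14 + 49/3)² + 20736) = -2158 + √((-8)² + 20736) = -2158 + √(64 + 20736) = -2158 + √20800 = -2158 + 40*√13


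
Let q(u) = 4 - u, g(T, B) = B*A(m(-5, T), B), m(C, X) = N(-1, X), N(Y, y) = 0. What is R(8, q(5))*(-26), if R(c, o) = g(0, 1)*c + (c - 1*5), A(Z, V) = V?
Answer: -286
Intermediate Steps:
m(C, X) = 0
g(T, B) = B² (g(T, B) = B*B = B²)
R(c, o) = -5 + 2*c (R(c, o) = 1²*c + (c - 1*5) = 1*c + (c - 5) = c + (-5 + c) = -5 + 2*c)
R(8, q(5))*(-26) = (-5 + 2*8)*(-26) = (-5 + 16)*(-26) = 11*(-26) = -286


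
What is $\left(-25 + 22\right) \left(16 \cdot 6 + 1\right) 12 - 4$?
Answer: $-3496$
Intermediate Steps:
$\left(-25 + 22\right) \left(16 \cdot 6 + 1\right) 12 - 4 = - 3 \left(96 + 1\right) 12 - 4 = \left(-3\right) 97 \cdot 12 - 4 = \left(-291\right) 12 - 4 = -3492 - 4 = -3496$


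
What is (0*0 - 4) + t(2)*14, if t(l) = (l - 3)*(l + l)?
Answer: -60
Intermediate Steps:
t(l) = 2*l*(-3 + l) (t(l) = (-3 + l)*(2*l) = 2*l*(-3 + l))
(0*0 - 4) + t(2)*14 = (0*0 - 4) + (2*2*(-3 + 2))*14 = (0 - 4) + (2*2*(-1))*14 = -4 - 4*14 = -4 - 56 = -60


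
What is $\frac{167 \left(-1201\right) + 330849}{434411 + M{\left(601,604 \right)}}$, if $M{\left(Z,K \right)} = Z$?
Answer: $\frac{65141}{217506} \approx 0.29949$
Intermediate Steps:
$\frac{167 \left(-1201\right) + 330849}{434411 + M{\left(601,604 \right)}} = \frac{167 \left(-1201\right) + 330849}{434411 + 601} = \frac{-200567 + 330849}{435012} = 130282 \cdot \frac{1}{435012} = \frac{65141}{217506}$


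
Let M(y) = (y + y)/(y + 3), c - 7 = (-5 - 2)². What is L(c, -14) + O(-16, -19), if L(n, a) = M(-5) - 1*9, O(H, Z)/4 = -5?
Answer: -24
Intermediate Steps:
O(H, Z) = -20 (O(H, Z) = 4*(-5) = -20)
c = 56 (c = 7 + (-5 - 2)² = 7 + (-7)² = 7 + 49 = 56)
M(y) = 2*y/(3 + y) (M(y) = (2*y)/(3 + y) = 2*y/(3 + y))
L(n, a) = -4 (L(n, a) = 2*(-5)/(3 - 5) - 1*9 = 2*(-5)/(-2) - 9 = 2*(-5)*(-½) - 9 = 5 - 9 = -4)
L(c, -14) + O(-16, -19) = -4 - 20 = -24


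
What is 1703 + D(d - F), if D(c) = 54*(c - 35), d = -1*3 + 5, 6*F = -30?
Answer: 191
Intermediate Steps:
F = -5 (F = (⅙)*(-30) = -5)
d = 2 (d = -3 + 5 = 2)
D(c) = -1890 + 54*c (D(c) = 54*(-35 + c) = -1890 + 54*c)
1703 + D(d - F) = 1703 + (-1890 + 54*(2 - 1*(-5))) = 1703 + (-1890 + 54*(2 + 5)) = 1703 + (-1890 + 54*7) = 1703 + (-1890 + 378) = 1703 - 1512 = 191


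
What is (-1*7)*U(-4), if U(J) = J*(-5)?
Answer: -140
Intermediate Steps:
U(J) = -5*J
(-1*7)*U(-4) = (-1*7)*(-5*(-4)) = -7*20 = -140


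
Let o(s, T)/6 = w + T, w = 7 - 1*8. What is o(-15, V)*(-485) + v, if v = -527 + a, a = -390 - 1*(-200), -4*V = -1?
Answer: 2931/2 ≈ 1465.5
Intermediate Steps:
V = 1/4 (V = -1/4*(-1) = 1/4 ≈ 0.25000)
w = -1 (w = 7 - 8 = -1)
a = -190 (a = -390 + 200 = -190)
o(s, T) = -6 + 6*T (o(s, T) = 6*(-1 + T) = -6 + 6*T)
v = -717 (v = -527 - 190 = -717)
o(-15, V)*(-485) + v = (-6 + 6*(1/4))*(-485) - 717 = (-6 + 3/2)*(-485) - 717 = -9/2*(-485) - 717 = 4365/2 - 717 = 2931/2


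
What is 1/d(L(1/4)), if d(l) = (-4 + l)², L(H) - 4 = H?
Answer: 16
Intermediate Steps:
L(H) = 4 + H
1/d(L(1/4)) = 1/((-4 + (4 + 1/4))²) = 1/((-4 + (4 + ¼))²) = 1/((-4 + 17/4)²) = 1/((¼)²) = 1/(1/16) = 16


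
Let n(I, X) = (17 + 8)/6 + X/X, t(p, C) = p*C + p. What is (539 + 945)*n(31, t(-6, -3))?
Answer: 23002/3 ≈ 7667.3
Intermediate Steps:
t(p, C) = p + C*p (t(p, C) = C*p + p = p + C*p)
n(I, X) = 31/6 (n(I, X) = 25*(⅙) + 1 = 25/6 + 1 = 31/6)
(539 + 945)*n(31, t(-6, -3)) = (539 + 945)*(31/6) = 1484*(31/6) = 23002/3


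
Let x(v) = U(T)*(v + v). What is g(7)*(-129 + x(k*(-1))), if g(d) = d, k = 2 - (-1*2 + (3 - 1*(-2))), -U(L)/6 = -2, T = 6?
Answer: -735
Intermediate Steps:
U(L) = 12 (U(L) = -6*(-2) = 12)
k = -1 (k = 2 - (-2 + (3 + 2)) = 2 - (-2 + 5) = 2 - 1*3 = 2 - 3 = -1)
x(v) = 24*v (x(v) = 12*(v + v) = 12*(2*v) = 24*v)
g(7)*(-129 + x(k*(-1))) = 7*(-129 + 24*(-1*(-1))) = 7*(-129 + 24*1) = 7*(-129 + 24) = 7*(-105) = -735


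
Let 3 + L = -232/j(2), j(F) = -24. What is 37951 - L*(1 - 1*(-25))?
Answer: 113333/3 ≈ 37778.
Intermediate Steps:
L = 20/3 (L = -3 - 232/(-24) = -3 - 232*(-1/24) = -3 + 29/3 = 20/3 ≈ 6.6667)
37951 - L*(1 - 1*(-25)) = 37951 - 20*(1 - 1*(-25))/3 = 37951 - 20*(1 + 25)/3 = 37951 - 20*26/3 = 37951 - 1*520/3 = 37951 - 520/3 = 113333/3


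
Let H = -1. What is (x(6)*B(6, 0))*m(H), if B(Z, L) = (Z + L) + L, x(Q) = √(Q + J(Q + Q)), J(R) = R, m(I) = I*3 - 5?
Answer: -144*√2 ≈ -203.65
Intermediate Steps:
m(I) = -5 + 3*I (m(I) = 3*I - 5 = -5 + 3*I)
x(Q) = √3*√Q (x(Q) = √(Q + (Q + Q)) = √(Q + 2*Q) = √(3*Q) = √3*√Q)
B(Z, L) = Z + 2*L (B(Z, L) = (L + Z) + L = Z + 2*L)
(x(6)*B(6, 0))*m(H) = ((√3*√6)*(6 + 2*0))*(-5 + 3*(-1)) = ((3*√2)*(6 + 0))*(-5 - 3) = ((3*√2)*6)*(-8) = (18*√2)*(-8) = -144*√2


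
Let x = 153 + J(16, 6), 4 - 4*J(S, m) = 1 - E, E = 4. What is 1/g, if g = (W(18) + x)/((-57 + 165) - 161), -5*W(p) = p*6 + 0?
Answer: -1060/2663 ≈ -0.39805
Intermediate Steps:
W(p) = -6*p/5 (W(p) = -(p*6 + 0)/5 = -(6*p + 0)/5 = -6*p/5)
J(S, m) = 7/4 (J(S, m) = 1 - (1 - 1*4)/4 = 1 - (1 - 4)/4 = 1 - ¼*(-3) = 1 + ¾ = 7/4)
x = 619/4 (x = 153 + 7/4 = 619/4 ≈ 154.75)
g = -2663/1060 (g = (-6/5*18 + 619/4)/((-57 + 165) - 161) = (-108/5 + 619/4)/(108 - 161) = (2663/20)/(-53) = (2663/20)*(-1/53) = -2663/1060 ≈ -2.5123)
1/g = 1/(-2663/1060) = -1060/2663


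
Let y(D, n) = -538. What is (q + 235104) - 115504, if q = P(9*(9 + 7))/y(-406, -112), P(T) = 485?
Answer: 64344315/538 ≈ 1.1960e+5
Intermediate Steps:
q = -485/538 (q = 485/(-538) = 485*(-1/538) = -485/538 ≈ -0.90149)
(q + 235104) - 115504 = (-485/538 + 235104) - 115504 = 126485467/538 - 115504 = 64344315/538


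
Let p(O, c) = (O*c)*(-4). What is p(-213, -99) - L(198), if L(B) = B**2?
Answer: -123552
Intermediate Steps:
p(O, c) = -4*O*c
p(-213, -99) - L(198) = -4*(-213)*(-99) - 1*198**2 = -84348 - 1*39204 = -84348 - 39204 = -123552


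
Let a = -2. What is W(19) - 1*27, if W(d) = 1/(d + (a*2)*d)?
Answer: -1540/57 ≈ -27.018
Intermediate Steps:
W(d) = -1/(3*d) (W(d) = 1/(d + (-2*2)*d) = 1/(d - 4*d) = 1/(-3*d) = -1/(3*d))
W(19) - 1*27 = -⅓/19 - 1*27 = -⅓*1/19 - 27 = -1/57 - 27 = -1540/57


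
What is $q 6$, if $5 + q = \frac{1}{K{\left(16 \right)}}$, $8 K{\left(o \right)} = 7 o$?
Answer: $- \frac{207}{7} \approx -29.571$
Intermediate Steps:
$K{\left(o \right)} = \frac{7 o}{8}$
$q = - \frac{69}{14}$ ($q = -5 + \frac{1}{\frac{7}{8} \cdot 16} = -5 + \frac{1}{14} = - \frac{69}{14} \approx -4.9286$)
$q 6 = \left(- \frac{69}{14}\right) 6 = - \frac{207}{7}$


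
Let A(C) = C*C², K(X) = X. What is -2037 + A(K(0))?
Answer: -2037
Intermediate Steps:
A(C) = C³
-2037 + A(K(0)) = -2037 + 0³ = -2037 + 0 = -2037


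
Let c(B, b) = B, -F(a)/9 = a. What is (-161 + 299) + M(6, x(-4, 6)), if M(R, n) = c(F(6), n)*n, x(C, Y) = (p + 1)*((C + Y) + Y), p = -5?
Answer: 1866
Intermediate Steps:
F(a) = -9*a
x(C, Y) = -8*Y - 4*C (x(C, Y) = (-5 + 1)*((C + Y) + Y) = -4*(C + 2*Y) = -8*Y - 4*C)
M(R, n) = -54*n (M(R, n) = (-9*6)*n = -54*n)
(-161 + 299) + M(6, x(-4, 6)) = (-161 + 299) - 54*(-8*6 - 4*(-4)) = 138 - 54*(-48 + 16) = 138 - 54*(-32) = 138 + 1728 = 1866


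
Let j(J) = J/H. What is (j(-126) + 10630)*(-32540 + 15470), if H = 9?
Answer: -181215120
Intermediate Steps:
j(J) = J/9
(j(-126) + 10630)*(-32540 + 15470) = ((1/9)*(-126) + 10630)*(-32540 + 15470) = (-14 + 10630)*(-17070) = 10616*(-17070) = -181215120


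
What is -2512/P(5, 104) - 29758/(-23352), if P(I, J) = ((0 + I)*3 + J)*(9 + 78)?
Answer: 5938675/5756268 ≈ 1.0317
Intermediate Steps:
P(I, J) = 87*J + 261*I (P(I, J) = (I*3 + J)*87 = (3*I + J)*87 = (J + 3*I)*87 = 87*J + 261*I)
-2512/P(5, 104) - 29758/(-23352) = -2512/(87*104 + 261*5) - 29758/(-23352) = -2512/(9048 + 1305) - 29758*(-1/23352) = -2512/10353 + 14879/11676 = 5938675/5756268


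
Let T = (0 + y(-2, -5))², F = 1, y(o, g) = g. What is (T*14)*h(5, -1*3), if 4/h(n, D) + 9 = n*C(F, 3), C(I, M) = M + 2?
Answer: 175/2 ≈ 87.500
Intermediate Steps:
T = 25 (T = (0 - 5)² = (-5)² = 25)
C(I, M) = 2 + M
h(n, D) = 4/(-9 + 5*n) (h(n, D) = 4/(-9 + n*(2 + 3)) = 4/(-9 + n*5) = 4/(-9 + 5*n))
(T*14)*h(5, -1*3) = (25*14)*(4/(-9 + 5*5)) = 350*(4/(-9 + 25)) = 350*(4/16) = 350*(4*(1/16)) = 350*(¼) = 175/2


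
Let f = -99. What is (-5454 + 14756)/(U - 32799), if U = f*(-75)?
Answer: -4651/12687 ≈ -0.36660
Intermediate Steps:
U = 7425 (U = -99*(-75) = 7425)
(-5454 + 14756)/(U - 32799) = (-5454 + 14756)/(7425 - 32799) = 9302/(-25374) = 9302*(-1/25374) = -4651/12687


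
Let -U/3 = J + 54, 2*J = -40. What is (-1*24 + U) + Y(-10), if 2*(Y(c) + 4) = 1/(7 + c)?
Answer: -781/6 ≈ -130.17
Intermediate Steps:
J = -20 (J = (1/2)*(-40) = -20)
Y(c) = -4 + 1/(2*(7 + c))
U = -102 (U = -3*(-20 + 54) = -3*34 = -102)
(-1*24 + U) + Y(-10) = (-1*24 - 102) + (-55 - 8*(-10))/(2*(7 - 10)) = (-24 - 102) + (1/2)*(-55 + 80)/(-3) = -126 + (1/2)*(-1/3)*25 = -126 - 25/6 = -781/6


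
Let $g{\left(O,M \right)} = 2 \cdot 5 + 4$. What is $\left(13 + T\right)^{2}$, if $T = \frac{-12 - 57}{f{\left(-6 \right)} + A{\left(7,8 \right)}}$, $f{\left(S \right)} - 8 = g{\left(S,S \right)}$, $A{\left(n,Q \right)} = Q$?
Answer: $\frac{11449}{100} \approx 114.49$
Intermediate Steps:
$g{\left(O,M \right)} = 14$ ($g{\left(O,M \right)} = 10 + 4 = 14$)
$f{\left(S \right)} = 22$ ($f{\left(S \right)} = 8 + 14 = 22$)
$T = - \frac{23}{10}$ ($T = \frac{-12 - 57}{22 + 8} = - \frac{69}{30} = \left(-69\right) \frac{1}{30} = - \frac{23}{10} \approx -2.3$)
$\left(13 + T\right)^{2} = \left(13 - \frac{23}{10}\right)^{2} = \left(\frac{107}{10}\right)^{2} = \frac{11449}{100}$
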